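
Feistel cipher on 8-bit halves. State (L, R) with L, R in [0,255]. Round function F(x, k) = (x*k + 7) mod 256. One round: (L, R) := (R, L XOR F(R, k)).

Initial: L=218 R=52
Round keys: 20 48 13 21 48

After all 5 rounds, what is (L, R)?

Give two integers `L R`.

Round 1 (k=20): L=52 R=205
Round 2 (k=48): L=205 R=67
Round 3 (k=13): L=67 R=163
Round 4 (k=21): L=163 R=37
Round 5 (k=48): L=37 R=84

Answer: 37 84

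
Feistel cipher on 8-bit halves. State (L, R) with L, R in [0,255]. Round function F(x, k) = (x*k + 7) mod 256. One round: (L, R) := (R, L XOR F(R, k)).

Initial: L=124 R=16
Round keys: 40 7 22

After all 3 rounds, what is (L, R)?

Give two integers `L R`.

Answer: 244 4

Derivation:
Round 1 (k=40): L=16 R=251
Round 2 (k=7): L=251 R=244
Round 3 (k=22): L=244 R=4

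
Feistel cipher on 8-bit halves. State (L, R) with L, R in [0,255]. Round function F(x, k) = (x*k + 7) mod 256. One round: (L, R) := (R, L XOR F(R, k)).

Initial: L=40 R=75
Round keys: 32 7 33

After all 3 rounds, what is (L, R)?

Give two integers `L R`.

Answer: 123 173

Derivation:
Round 1 (k=32): L=75 R=79
Round 2 (k=7): L=79 R=123
Round 3 (k=33): L=123 R=173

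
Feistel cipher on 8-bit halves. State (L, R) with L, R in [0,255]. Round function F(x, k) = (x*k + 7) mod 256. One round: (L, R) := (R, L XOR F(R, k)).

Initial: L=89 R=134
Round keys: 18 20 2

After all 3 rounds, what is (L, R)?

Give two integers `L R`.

Round 1 (k=18): L=134 R=42
Round 2 (k=20): L=42 R=201
Round 3 (k=2): L=201 R=179

Answer: 201 179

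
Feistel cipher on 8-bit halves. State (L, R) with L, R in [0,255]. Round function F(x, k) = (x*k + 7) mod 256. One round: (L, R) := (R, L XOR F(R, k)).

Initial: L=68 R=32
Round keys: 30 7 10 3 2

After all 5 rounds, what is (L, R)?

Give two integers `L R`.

Round 1 (k=30): L=32 R=131
Round 2 (k=7): L=131 R=188
Round 3 (k=10): L=188 R=220
Round 4 (k=3): L=220 R=39
Round 5 (k=2): L=39 R=137

Answer: 39 137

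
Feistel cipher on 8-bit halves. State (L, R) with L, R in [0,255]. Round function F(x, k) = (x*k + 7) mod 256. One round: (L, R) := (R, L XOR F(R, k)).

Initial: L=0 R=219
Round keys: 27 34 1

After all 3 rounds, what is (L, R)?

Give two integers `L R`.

Round 1 (k=27): L=219 R=32
Round 2 (k=34): L=32 R=156
Round 3 (k=1): L=156 R=131

Answer: 156 131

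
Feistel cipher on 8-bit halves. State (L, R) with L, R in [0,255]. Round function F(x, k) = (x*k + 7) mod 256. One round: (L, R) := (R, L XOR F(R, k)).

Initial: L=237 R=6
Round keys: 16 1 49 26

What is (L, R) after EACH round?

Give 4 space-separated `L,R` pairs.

Answer: 6,138 138,151 151,100 100,184

Derivation:
Round 1 (k=16): L=6 R=138
Round 2 (k=1): L=138 R=151
Round 3 (k=49): L=151 R=100
Round 4 (k=26): L=100 R=184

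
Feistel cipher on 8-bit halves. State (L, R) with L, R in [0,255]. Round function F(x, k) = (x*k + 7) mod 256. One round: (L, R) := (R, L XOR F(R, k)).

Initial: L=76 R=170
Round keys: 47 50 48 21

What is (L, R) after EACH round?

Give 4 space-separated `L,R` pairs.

Answer: 170,113 113,179 179,230 230,86

Derivation:
Round 1 (k=47): L=170 R=113
Round 2 (k=50): L=113 R=179
Round 3 (k=48): L=179 R=230
Round 4 (k=21): L=230 R=86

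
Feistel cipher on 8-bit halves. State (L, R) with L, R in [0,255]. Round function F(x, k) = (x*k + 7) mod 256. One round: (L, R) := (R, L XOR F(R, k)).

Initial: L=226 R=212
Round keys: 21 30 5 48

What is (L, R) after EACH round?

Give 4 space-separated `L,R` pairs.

Round 1 (k=21): L=212 R=137
Round 2 (k=30): L=137 R=193
Round 3 (k=5): L=193 R=69
Round 4 (k=48): L=69 R=54

Answer: 212,137 137,193 193,69 69,54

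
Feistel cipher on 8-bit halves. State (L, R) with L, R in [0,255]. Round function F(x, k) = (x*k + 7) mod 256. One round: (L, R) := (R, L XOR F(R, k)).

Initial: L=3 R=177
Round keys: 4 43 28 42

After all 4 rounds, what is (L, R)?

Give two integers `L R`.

Answer: 199 131

Derivation:
Round 1 (k=4): L=177 R=200
Round 2 (k=43): L=200 R=46
Round 3 (k=28): L=46 R=199
Round 4 (k=42): L=199 R=131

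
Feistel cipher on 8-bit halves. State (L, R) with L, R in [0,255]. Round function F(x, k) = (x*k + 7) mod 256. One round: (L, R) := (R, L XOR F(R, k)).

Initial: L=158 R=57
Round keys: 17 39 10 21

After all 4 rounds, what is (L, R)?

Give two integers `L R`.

Round 1 (k=17): L=57 R=78
Round 2 (k=39): L=78 R=208
Round 3 (k=10): L=208 R=105
Round 4 (k=21): L=105 R=116

Answer: 105 116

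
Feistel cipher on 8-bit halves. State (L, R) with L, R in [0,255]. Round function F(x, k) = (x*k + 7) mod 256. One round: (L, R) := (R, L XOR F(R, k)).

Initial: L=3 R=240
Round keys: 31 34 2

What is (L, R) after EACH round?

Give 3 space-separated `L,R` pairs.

Answer: 240,20 20,95 95,209

Derivation:
Round 1 (k=31): L=240 R=20
Round 2 (k=34): L=20 R=95
Round 3 (k=2): L=95 R=209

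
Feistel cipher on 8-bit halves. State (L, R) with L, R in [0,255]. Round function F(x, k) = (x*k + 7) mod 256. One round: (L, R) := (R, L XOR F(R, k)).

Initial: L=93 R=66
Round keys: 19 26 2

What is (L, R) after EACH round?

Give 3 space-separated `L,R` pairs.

Answer: 66,176 176,165 165,225

Derivation:
Round 1 (k=19): L=66 R=176
Round 2 (k=26): L=176 R=165
Round 3 (k=2): L=165 R=225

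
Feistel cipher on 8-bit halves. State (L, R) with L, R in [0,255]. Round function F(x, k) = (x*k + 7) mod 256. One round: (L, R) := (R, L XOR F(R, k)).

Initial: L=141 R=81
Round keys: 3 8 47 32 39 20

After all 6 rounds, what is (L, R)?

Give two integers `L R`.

Round 1 (k=3): L=81 R=119
Round 2 (k=8): L=119 R=238
Round 3 (k=47): L=238 R=206
Round 4 (k=32): L=206 R=41
Round 5 (k=39): L=41 R=136
Round 6 (k=20): L=136 R=142

Answer: 136 142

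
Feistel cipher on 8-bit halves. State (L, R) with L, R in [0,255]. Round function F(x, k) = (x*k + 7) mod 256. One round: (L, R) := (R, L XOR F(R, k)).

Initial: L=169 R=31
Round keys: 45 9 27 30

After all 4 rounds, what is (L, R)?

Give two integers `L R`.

Answer: 85 144

Derivation:
Round 1 (k=45): L=31 R=211
Round 2 (k=9): L=211 R=109
Round 3 (k=27): L=109 R=85
Round 4 (k=30): L=85 R=144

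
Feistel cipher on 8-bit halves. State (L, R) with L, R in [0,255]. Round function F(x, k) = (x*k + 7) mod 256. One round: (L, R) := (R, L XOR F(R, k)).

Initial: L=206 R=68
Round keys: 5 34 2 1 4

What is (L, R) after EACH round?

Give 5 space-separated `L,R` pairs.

Round 1 (k=5): L=68 R=149
Round 2 (k=34): L=149 R=149
Round 3 (k=2): L=149 R=164
Round 4 (k=1): L=164 R=62
Round 5 (k=4): L=62 R=91

Answer: 68,149 149,149 149,164 164,62 62,91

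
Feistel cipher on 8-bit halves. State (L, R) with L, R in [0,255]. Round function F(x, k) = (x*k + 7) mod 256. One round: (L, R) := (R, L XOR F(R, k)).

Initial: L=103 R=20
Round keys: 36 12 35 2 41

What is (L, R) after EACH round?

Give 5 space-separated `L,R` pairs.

Answer: 20,176 176,83 83,208 208,244 244,203

Derivation:
Round 1 (k=36): L=20 R=176
Round 2 (k=12): L=176 R=83
Round 3 (k=35): L=83 R=208
Round 4 (k=2): L=208 R=244
Round 5 (k=41): L=244 R=203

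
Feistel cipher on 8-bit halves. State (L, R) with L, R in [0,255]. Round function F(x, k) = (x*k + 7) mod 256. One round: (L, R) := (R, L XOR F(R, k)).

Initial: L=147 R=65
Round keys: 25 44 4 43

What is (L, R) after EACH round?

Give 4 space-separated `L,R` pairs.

Answer: 65,243 243,138 138,220 220,113

Derivation:
Round 1 (k=25): L=65 R=243
Round 2 (k=44): L=243 R=138
Round 3 (k=4): L=138 R=220
Round 4 (k=43): L=220 R=113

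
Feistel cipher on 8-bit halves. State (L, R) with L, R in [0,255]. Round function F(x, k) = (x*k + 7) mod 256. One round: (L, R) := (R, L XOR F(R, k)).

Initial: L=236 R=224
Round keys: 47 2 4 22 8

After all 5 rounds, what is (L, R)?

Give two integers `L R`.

Round 1 (k=47): L=224 R=203
Round 2 (k=2): L=203 R=125
Round 3 (k=4): L=125 R=48
Round 4 (k=22): L=48 R=90
Round 5 (k=8): L=90 R=231

Answer: 90 231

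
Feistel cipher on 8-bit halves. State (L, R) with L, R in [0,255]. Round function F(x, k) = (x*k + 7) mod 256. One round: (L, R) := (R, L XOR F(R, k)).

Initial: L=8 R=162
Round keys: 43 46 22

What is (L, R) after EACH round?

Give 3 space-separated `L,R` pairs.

Answer: 162,53 53,47 47,36

Derivation:
Round 1 (k=43): L=162 R=53
Round 2 (k=46): L=53 R=47
Round 3 (k=22): L=47 R=36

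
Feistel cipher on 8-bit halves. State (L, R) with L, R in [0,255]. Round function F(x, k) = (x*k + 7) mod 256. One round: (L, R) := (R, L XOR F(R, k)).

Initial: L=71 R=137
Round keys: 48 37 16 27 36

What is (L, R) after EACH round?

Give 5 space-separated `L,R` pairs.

Round 1 (k=48): L=137 R=240
Round 2 (k=37): L=240 R=62
Round 3 (k=16): L=62 R=23
Round 4 (k=27): L=23 R=74
Round 5 (k=36): L=74 R=120

Answer: 137,240 240,62 62,23 23,74 74,120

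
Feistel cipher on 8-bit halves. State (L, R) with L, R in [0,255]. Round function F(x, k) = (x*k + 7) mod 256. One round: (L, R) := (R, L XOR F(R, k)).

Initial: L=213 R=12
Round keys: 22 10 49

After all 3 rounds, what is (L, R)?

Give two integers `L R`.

Round 1 (k=22): L=12 R=218
Round 2 (k=10): L=218 R=135
Round 3 (k=49): L=135 R=4

Answer: 135 4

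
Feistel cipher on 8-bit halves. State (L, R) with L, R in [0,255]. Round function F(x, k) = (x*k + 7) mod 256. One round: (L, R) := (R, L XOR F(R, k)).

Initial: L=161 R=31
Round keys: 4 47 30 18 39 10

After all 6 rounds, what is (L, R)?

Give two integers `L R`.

Round 1 (k=4): L=31 R=34
Round 2 (k=47): L=34 R=90
Round 3 (k=30): L=90 R=177
Round 4 (k=18): L=177 R=35
Round 5 (k=39): L=35 R=237
Round 6 (k=10): L=237 R=106

Answer: 237 106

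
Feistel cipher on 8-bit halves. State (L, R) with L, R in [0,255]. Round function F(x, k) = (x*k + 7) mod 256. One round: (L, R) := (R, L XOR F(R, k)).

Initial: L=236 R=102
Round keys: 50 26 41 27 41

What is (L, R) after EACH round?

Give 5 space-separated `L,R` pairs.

Answer: 102,31 31,75 75,21 21,117 117,209

Derivation:
Round 1 (k=50): L=102 R=31
Round 2 (k=26): L=31 R=75
Round 3 (k=41): L=75 R=21
Round 4 (k=27): L=21 R=117
Round 5 (k=41): L=117 R=209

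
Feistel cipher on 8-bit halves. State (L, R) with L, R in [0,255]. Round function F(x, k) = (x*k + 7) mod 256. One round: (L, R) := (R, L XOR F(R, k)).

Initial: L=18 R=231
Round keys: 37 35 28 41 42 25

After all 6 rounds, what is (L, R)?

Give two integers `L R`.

Answer: 252 85

Derivation:
Round 1 (k=37): L=231 R=120
Round 2 (k=35): L=120 R=136
Round 3 (k=28): L=136 R=159
Round 4 (k=41): L=159 R=246
Round 5 (k=42): L=246 R=252
Round 6 (k=25): L=252 R=85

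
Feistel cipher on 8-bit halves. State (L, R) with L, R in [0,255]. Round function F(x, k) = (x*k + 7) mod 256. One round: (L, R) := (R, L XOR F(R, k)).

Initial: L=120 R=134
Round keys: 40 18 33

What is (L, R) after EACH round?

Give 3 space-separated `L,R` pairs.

Round 1 (k=40): L=134 R=143
Round 2 (k=18): L=143 R=147
Round 3 (k=33): L=147 R=117

Answer: 134,143 143,147 147,117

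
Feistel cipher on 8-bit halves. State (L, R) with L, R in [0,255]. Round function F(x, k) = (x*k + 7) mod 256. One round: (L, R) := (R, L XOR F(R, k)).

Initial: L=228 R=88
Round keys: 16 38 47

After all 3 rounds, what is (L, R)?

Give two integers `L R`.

Round 1 (k=16): L=88 R=99
Round 2 (k=38): L=99 R=225
Round 3 (k=47): L=225 R=53

Answer: 225 53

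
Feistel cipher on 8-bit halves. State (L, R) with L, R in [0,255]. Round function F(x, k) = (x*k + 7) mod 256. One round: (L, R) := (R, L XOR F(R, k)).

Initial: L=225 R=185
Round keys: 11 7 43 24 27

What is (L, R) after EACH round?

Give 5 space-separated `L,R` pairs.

Answer: 185,27 27,125 125,29 29,194 194,96

Derivation:
Round 1 (k=11): L=185 R=27
Round 2 (k=7): L=27 R=125
Round 3 (k=43): L=125 R=29
Round 4 (k=24): L=29 R=194
Round 5 (k=27): L=194 R=96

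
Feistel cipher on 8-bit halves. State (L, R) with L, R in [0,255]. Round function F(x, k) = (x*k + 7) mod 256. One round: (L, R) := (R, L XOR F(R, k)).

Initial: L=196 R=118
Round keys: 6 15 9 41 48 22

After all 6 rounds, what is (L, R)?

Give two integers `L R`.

Answer: 77 138

Derivation:
Round 1 (k=6): L=118 R=15
Round 2 (k=15): L=15 R=158
Round 3 (k=9): L=158 R=154
Round 4 (k=41): L=154 R=47
Round 5 (k=48): L=47 R=77
Round 6 (k=22): L=77 R=138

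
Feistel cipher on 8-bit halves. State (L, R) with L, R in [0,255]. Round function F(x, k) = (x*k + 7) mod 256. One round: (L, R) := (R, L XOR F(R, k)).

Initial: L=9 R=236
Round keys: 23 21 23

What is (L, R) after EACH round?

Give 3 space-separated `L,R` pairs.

Round 1 (k=23): L=236 R=50
Round 2 (k=21): L=50 R=205
Round 3 (k=23): L=205 R=64

Answer: 236,50 50,205 205,64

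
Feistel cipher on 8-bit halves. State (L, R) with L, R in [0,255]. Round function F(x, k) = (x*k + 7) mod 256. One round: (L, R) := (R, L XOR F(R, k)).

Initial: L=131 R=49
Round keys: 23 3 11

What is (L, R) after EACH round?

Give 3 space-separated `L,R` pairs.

Answer: 49,237 237,255 255,17

Derivation:
Round 1 (k=23): L=49 R=237
Round 2 (k=3): L=237 R=255
Round 3 (k=11): L=255 R=17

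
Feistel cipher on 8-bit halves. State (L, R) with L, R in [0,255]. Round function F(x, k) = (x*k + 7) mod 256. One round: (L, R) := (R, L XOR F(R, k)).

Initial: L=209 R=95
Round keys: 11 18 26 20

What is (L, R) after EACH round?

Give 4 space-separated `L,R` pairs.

Round 1 (k=11): L=95 R=205
Round 2 (k=18): L=205 R=46
Round 3 (k=26): L=46 R=126
Round 4 (k=20): L=126 R=241

Answer: 95,205 205,46 46,126 126,241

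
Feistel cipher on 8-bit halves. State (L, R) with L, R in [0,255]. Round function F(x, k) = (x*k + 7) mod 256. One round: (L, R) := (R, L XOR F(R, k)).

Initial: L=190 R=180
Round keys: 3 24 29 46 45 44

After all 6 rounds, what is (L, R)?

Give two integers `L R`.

Answer: 114 245

Derivation:
Round 1 (k=3): L=180 R=157
Round 2 (k=24): L=157 R=11
Round 3 (k=29): L=11 R=219
Round 4 (k=46): L=219 R=106
Round 5 (k=45): L=106 R=114
Round 6 (k=44): L=114 R=245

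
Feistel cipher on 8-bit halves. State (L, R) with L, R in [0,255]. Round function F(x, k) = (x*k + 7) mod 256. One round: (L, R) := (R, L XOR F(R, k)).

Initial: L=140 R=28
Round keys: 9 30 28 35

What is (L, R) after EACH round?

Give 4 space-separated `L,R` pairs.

Answer: 28,143 143,213 213,220 220,206

Derivation:
Round 1 (k=9): L=28 R=143
Round 2 (k=30): L=143 R=213
Round 3 (k=28): L=213 R=220
Round 4 (k=35): L=220 R=206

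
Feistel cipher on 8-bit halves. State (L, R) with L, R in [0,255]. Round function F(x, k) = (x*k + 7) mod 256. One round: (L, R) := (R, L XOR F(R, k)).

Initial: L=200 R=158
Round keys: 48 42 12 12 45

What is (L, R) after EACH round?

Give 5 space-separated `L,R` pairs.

Round 1 (k=48): L=158 R=111
Round 2 (k=42): L=111 R=163
Round 3 (k=12): L=163 R=196
Round 4 (k=12): L=196 R=148
Round 5 (k=45): L=148 R=207

Answer: 158,111 111,163 163,196 196,148 148,207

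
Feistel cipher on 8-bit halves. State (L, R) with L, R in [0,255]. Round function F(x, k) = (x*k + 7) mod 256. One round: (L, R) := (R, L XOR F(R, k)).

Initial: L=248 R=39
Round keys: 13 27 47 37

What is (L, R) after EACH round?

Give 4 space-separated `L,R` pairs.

Round 1 (k=13): L=39 R=250
Round 2 (k=27): L=250 R=66
Round 3 (k=47): L=66 R=223
Round 4 (k=37): L=223 R=0

Answer: 39,250 250,66 66,223 223,0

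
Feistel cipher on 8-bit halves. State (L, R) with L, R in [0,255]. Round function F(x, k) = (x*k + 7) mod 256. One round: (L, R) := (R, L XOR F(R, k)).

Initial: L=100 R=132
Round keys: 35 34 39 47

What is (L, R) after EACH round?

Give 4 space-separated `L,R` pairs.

Answer: 132,119 119,81 81,41 41,223

Derivation:
Round 1 (k=35): L=132 R=119
Round 2 (k=34): L=119 R=81
Round 3 (k=39): L=81 R=41
Round 4 (k=47): L=41 R=223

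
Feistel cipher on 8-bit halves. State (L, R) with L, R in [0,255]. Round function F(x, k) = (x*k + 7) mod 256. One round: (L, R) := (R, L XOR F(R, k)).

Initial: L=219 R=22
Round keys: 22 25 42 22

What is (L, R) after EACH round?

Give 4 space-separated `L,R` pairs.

Round 1 (k=22): L=22 R=48
Round 2 (k=25): L=48 R=161
Round 3 (k=42): L=161 R=65
Round 4 (k=22): L=65 R=60

Answer: 22,48 48,161 161,65 65,60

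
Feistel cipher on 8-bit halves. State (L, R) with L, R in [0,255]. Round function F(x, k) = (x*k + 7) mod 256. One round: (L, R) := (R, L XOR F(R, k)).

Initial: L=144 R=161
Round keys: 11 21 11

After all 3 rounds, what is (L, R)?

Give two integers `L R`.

Answer: 176 245

Derivation:
Round 1 (k=11): L=161 R=98
Round 2 (k=21): L=98 R=176
Round 3 (k=11): L=176 R=245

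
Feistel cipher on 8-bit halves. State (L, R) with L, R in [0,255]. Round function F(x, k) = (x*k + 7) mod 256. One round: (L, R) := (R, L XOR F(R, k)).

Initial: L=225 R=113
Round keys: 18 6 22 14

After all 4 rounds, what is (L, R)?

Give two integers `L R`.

Answer: 211 119

Derivation:
Round 1 (k=18): L=113 R=24
Round 2 (k=6): L=24 R=230
Round 3 (k=22): L=230 R=211
Round 4 (k=14): L=211 R=119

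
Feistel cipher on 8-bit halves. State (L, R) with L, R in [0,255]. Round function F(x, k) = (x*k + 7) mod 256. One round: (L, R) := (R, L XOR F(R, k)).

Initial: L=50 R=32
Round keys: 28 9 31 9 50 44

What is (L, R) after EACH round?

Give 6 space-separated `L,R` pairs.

Round 1 (k=28): L=32 R=181
Round 2 (k=9): L=181 R=68
Round 3 (k=31): L=68 R=246
Round 4 (k=9): L=246 R=233
Round 5 (k=50): L=233 R=127
Round 6 (k=44): L=127 R=50

Answer: 32,181 181,68 68,246 246,233 233,127 127,50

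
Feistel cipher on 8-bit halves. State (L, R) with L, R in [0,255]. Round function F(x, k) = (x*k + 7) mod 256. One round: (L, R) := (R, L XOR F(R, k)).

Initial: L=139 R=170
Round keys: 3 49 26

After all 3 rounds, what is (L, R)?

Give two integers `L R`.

Answer: 159 163

Derivation:
Round 1 (k=3): L=170 R=142
Round 2 (k=49): L=142 R=159
Round 3 (k=26): L=159 R=163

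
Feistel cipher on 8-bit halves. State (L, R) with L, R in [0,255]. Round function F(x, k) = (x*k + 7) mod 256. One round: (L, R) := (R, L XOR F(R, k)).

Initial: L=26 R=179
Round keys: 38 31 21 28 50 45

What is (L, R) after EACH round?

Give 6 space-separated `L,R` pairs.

Round 1 (k=38): L=179 R=131
Round 2 (k=31): L=131 R=87
Round 3 (k=21): L=87 R=169
Round 4 (k=28): L=169 R=212
Round 5 (k=50): L=212 R=198
Round 6 (k=45): L=198 R=1

Answer: 179,131 131,87 87,169 169,212 212,198 198,1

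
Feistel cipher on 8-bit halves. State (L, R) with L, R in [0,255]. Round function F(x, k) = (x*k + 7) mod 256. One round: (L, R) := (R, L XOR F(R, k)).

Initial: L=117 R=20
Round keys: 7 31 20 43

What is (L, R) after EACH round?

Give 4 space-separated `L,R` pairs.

Answer: 20,230 230,245 245,205 205,131

Derivation:
Round 1 (k=7): L=20 R=230
Round 2 (k=31): L=230 R=245
Round 3 (k=20): L=245 R=205
Round 4 (k=43): L=205 R=131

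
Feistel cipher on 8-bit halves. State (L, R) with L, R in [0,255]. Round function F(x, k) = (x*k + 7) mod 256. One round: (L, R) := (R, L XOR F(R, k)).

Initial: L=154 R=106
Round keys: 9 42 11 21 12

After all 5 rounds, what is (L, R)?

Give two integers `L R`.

Round 1 (k=9): L=106 R=91
Round 2 (k=42): L=91 R=159
Round 3 (k=11): L=159 R=135
Round 4 (k=21): L=135 R=133
Round 5 (k=12): L=133 R=196

Answer: 133 196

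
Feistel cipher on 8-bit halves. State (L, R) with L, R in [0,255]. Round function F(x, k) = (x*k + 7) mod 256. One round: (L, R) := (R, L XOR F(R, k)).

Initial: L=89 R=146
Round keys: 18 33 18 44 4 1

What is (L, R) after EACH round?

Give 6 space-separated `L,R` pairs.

Round 1 (k=18): L=146 R=18
Round 2 (k=33): L=18 R=203
Round 3 (k=18): L=203 R=95
Round 4 (k=44): L=95 R=144
Round 5 (k=4): L=144 R=24
Round 6 (k=1): L=24 R=143

Answer: 146,18 18,203 203,95 95,144 144,24 24,143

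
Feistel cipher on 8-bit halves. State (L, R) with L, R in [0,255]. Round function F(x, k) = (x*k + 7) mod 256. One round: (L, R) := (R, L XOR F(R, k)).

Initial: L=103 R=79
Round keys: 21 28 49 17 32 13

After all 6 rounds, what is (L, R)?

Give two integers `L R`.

Round 1 (k=21): L=79 R=229
Round 2 (k=28): L=229 R=92
Round 3 (k=49): L=92 R=70
Round 4 (k=17): L=70 R=241
Round 5 (k=32): L=241 R=97
Round 6 (k=13): L=97 R=5

Answer: 97 5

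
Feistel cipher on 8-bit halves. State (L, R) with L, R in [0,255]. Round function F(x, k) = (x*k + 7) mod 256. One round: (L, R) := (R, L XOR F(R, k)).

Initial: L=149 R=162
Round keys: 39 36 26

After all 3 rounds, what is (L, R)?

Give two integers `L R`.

Answer: 37 233

Derivation:
Round 1 (k=39): L=162 R=32
Round 2 (k=36): L=32 R=37
Round 3 (k=26): L=37 R=233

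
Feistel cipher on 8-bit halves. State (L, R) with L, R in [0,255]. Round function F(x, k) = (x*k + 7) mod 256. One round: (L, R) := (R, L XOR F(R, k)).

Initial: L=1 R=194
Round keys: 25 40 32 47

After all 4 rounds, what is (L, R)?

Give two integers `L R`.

Answer: 95 125

Derivation:
Round 1 (k=25): L=194 R=248
Round 2 (k=40): L=248 R=5
Round 3 (k=32): L=5 R=95
Round 4 (k=47): L=95 R=125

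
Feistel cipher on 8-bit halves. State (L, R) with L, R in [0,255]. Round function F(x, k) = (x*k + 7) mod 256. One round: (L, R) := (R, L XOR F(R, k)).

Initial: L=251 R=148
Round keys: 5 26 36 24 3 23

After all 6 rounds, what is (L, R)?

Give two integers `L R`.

Round 1 (k=5): L=148 R=16
Round 2 (k=26): L=16 R=51
Round 3 (k=36): L=51 R=35
Round 4 (k=24): L=35 R=124
Round 5 (k=3): L=124 R=88
Round 6 (k=23): L=88 R=147

Answer: 88 147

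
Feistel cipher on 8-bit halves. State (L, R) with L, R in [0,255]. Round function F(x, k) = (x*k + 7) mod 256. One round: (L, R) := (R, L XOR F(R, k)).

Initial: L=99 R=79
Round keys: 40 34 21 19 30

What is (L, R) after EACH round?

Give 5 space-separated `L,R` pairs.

Answer: 79,60 60,176 176,75 75,40 40,252

Derivation:
Round 1 (k=40): L=79 R=60
Round 2 (k=34): L=60 R=176
Round 3 (k=21): L=176 R=75
Round 4 (k=19): L=75 R=40
Round 5 (k=30): L=40 R=252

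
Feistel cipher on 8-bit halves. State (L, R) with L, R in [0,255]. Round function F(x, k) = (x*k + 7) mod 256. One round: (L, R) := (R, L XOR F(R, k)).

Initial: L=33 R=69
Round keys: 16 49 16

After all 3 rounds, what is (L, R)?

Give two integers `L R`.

Round 1 (k=16): L=69 R=118
Round 2 (k=49): L=118 R=216
Round 3 (k=16): L=216 R=241

Answer: 216 241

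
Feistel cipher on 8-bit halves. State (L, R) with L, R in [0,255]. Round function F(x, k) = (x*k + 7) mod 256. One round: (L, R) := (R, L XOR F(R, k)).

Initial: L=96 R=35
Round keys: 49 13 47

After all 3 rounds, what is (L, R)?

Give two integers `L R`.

Round 1 (k=49): L=35 R=218
Round 2 (k=13): L=218 R=58
Round 3 (k=47): L=58 R=119

Answer: 58 119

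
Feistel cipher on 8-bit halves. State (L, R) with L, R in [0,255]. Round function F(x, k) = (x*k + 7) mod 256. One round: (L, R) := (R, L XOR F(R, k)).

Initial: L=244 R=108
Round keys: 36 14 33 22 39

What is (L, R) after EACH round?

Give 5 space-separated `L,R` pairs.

Round 1 (k=36): L=108 R=195
Round 2 (k=14): L=195 R=221
Round 3 (k=33): L=221 R=71
Round 4 (k=22): L=71 R=252
Round 5 (k=39): L=252 R=44

Answer: 108,195 195,221 221,71 71,252 252,44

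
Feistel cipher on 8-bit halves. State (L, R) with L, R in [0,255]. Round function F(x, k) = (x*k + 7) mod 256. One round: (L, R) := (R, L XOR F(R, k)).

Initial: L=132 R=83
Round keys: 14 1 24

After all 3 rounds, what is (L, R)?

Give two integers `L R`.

Round 1 (k=14): L=83 R=21
Round 2 (k=1): L=21 R=79
Round 3 (k=24): L=79 R=122

Answer: 79 122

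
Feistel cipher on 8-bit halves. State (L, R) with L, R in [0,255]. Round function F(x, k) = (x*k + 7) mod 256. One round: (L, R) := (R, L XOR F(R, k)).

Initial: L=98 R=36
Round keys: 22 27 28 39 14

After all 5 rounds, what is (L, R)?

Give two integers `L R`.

Round 1 (k=22): L=36 R=125
Round 2 (k=27): L=125 R=18
Round 3 (k=28): L=18 R=130
Round 4 (k=39): L=130 R=199
Round 5 (k=14): L=199 R=107

Answer: 199 107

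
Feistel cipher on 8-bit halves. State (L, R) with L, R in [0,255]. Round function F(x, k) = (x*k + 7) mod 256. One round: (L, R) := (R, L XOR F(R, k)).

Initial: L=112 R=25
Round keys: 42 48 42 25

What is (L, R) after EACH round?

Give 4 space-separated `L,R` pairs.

Answer: 25,81 81,46 46,194 194,215

Derivation:
Round 1 (k=42): L=25 R=81
Round 2 (k=48): L=81 R=46
Round 3 (k=42): L=46 R=194
Round 4 (k=25): L=194 R=215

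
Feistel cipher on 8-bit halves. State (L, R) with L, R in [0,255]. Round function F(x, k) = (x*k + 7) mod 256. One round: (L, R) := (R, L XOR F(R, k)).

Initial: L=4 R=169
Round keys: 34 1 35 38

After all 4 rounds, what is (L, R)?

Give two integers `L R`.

Answer: 83 116

Derivation:
Round 1 (k=34): L=169 R=125
Round 2 (k=1): L=125 R=45
Round 3 (k=35): L=45 R=83
Round 4 (k=38): L=83 R=116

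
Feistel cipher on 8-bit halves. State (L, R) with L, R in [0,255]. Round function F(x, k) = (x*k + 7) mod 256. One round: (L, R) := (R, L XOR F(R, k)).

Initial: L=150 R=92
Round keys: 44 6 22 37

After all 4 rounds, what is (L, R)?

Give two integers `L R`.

Round 1 (k=44): L=92 R=65
Round 2 (k=6): L=65 R=209
Round 3 (k=22): L=209 R=188
Round 4 (k=37): L=188 R=226

Answer: 188 226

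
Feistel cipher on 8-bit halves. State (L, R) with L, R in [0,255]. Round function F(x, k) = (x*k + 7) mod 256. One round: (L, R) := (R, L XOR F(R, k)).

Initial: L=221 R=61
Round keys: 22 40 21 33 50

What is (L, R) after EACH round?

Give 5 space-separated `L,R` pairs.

Answer: 61,152 152,250 250,17 17,194 194,250

Derivation:
Round 1 (k=22): L=61 R=152
Round 2 (k=40): L=152 R=250
Round 3 (k=21): L=250 R=17
Round 4 (k=33): L=17 R=194
Round 5 (k=50): L=194 R=250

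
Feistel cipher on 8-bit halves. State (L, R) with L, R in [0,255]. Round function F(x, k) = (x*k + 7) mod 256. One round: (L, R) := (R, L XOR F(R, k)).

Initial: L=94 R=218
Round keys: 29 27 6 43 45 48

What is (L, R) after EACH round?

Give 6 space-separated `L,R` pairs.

Answer: 218,231 231,190 190,156 156,133 133,244 244,66

Derivation:
Round 1 (k=29): L=218 R=231
Round 2 (k=27): L=231 R=190
Round 3 (k=6): L=190 R=156
Round 4 (k=43): L=156 R=133
Round 5 (k=45): L=133 R=244
Round 6 (k=48): L=244 R=66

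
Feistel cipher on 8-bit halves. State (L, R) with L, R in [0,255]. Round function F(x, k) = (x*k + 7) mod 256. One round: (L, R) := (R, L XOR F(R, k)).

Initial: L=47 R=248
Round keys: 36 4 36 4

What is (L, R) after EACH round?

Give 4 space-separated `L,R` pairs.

Answer: 248,200 200,223 223,171 171,108

Derivation:
Round 1 (k=36): L=248 R=200
Round 2 (k=4): L=200 R=223
Round 3 (k=36): L=223 R=171
Round 4 (k=4): L=171 R=108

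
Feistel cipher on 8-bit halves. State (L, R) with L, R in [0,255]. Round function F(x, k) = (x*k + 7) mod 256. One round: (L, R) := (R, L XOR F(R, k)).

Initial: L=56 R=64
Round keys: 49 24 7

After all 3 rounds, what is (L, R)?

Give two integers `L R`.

Round 1 (k=49): L=64 R=127
Round 2 (k=24): L=127 R=175
Round 3 (k=7): L=175 R=175

Answer: 175 175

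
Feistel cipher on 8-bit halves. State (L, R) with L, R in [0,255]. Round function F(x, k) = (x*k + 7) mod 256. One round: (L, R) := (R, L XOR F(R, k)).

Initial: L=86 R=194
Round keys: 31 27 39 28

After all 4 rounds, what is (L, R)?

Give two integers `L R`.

Round 1 (k=31): L=194 R=211
Round 2 (k=27): L=211 R=138
Round 3 (k=39): L=138 R=222
Round 4 (k=28): L=222 R=197

Answer: 222 197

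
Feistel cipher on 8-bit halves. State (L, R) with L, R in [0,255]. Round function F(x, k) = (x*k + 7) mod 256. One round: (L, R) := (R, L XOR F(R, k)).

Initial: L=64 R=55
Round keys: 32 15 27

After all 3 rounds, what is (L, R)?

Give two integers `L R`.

Answer: 231 195

Derivation:
Round 1 (k=32): L=55 R=167
Round 2 (k=15): L=167 R=231
Round 3 (k=27): L=231 R=195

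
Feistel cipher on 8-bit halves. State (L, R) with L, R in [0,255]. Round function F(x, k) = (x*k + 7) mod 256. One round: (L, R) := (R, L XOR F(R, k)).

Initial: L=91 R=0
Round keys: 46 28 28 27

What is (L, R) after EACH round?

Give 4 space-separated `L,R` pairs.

Round 1 (k=46): L=0 R=92
Round 2 (k=28): L=92 R=23
Round 3 (k=28): L=23 R=215
Round 4 (k=27): L=215 R=163

Answer: 0,92 92,23 23,215 215,163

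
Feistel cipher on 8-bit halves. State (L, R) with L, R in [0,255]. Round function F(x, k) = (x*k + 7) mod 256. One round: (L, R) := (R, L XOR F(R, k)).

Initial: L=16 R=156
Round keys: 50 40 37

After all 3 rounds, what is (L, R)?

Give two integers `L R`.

Round 1 (k=50): L=156 R=111
Round 2 (k=40): L=111 R=195
Round 3 (k=37): L=195 R=89

Answer: 195 89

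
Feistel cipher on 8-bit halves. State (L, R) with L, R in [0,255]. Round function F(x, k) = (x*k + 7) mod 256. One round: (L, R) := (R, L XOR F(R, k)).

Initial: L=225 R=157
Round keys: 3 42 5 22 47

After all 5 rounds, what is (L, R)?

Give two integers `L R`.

Round 1 (k=3): L=157 R=63
Round 2 (k=42): L=63 R=192
Round 3 (k=5): L=192 R=248
Round 4 (k=22): L=248 R=151
Round 5 (k=47): L=151 R=56

Answer: 151 56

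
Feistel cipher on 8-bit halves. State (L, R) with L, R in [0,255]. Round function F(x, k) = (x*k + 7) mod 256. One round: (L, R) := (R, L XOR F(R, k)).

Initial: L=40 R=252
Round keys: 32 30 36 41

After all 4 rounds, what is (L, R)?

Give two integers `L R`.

Answer: 212 142

Derivation:
Round 1 (k=32): L=252 R=175
Round 2 (k=30): L=175 R=117
Round 3 (k=36): L=117 R=212
Round 4 (k=41): L=212 R=142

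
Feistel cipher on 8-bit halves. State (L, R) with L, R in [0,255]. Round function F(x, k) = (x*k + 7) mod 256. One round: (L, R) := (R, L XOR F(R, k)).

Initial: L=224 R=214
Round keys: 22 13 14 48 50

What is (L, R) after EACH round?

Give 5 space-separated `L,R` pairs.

Round 1 (k=22): L=214 R=139
Round 2 (k=13): L=139 R=192
Round 3 (k=14): L=192 R=12
Round 4 (k=48): L=12 R=135
Round 5 (k=50): L=135 R=105

Answer: 214,139 139,192 192,12 12,135 135,105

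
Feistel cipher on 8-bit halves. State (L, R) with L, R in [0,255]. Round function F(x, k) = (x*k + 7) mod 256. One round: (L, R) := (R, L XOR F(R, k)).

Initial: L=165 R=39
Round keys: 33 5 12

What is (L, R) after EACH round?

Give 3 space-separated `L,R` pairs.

Answer: 39,171 171,121 121,24

Derivation:
Round 1 (k=33): L=39 R=171
Round 2 (k=5): L=171 R=121
Round 3 (k=12): L=121 R=24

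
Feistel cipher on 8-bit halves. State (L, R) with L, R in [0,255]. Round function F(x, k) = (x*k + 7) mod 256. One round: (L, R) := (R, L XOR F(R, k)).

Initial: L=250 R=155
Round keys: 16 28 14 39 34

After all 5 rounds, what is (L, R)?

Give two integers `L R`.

Answer: 245 107

Derivation:
Round 1 (k=16): L=155 R=77
Round 2 (k=28): L=77 R=232
Round 3 (k=14): L=232 R=250
Round 4 (k=39): L=250 R=245
Round 5 (k=34): L=245 R=107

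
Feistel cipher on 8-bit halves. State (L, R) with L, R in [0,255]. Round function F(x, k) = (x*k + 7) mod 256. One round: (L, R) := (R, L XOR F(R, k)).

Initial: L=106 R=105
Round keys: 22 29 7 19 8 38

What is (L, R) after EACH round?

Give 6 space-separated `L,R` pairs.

Round 1 (k=22): L=105 R=103
Round 2 (k=29): L=103 R=219
Round 3 (k=7): L=219 R=99
Round 4 (k=19): L=99 R=187
Round 5 (k=8): L=187 R=188
Round 6 (k=38): L=188 R=84

Answer: 105,103 103,219 219,99 99,187 187,188 188,84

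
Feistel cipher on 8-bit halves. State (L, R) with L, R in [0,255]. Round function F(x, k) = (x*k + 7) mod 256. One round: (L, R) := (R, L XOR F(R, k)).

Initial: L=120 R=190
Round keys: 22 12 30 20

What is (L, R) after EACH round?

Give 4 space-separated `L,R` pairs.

Answer: 190,35 35,21 21,94 94,74

Derivation:
Round 1 (k=22): L=190 R=35
Round 2 (k=12): L=35 R=21
Round 3 (k=30): L=21 R=94
Round 4 (k=20): L=94 R=74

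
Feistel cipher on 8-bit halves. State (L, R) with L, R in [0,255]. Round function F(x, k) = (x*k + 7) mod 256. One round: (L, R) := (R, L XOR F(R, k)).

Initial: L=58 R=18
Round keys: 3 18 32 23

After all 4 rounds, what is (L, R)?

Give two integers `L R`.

Answer: 224 176

Derivation:
Round 1 (k=3): L=18 R=7
Round 2 (k=18): L=7 R=151
Round 3 (k=32): L=151 R=224
Round 4 (k=23): L=224 R=176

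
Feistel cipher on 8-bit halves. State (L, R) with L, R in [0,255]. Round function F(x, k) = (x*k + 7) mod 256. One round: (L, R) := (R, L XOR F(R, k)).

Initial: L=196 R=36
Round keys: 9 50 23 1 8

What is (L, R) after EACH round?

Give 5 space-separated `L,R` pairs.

Answer: 36,143 143,209 209,65 65,153 153,142

Derivation:
Round 1 (k=9): L=36 R=143
Round 2 (k=50): L=143 R=209
Round 3 (k=23): L=209 R=65
Round 4 (k=1): L=65 R=153
Round 5 (k=8): L=153 R=142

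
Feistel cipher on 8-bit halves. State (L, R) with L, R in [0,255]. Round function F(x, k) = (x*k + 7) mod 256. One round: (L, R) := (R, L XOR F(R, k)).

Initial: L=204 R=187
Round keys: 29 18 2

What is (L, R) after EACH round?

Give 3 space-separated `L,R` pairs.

Answer: 187,250 250,32 32,189

Derivation:
Round 1 (k=29): L=187 R=250
Round 2 (k=18): L=250 R=32
Round 3 (k=2): L=32 R=189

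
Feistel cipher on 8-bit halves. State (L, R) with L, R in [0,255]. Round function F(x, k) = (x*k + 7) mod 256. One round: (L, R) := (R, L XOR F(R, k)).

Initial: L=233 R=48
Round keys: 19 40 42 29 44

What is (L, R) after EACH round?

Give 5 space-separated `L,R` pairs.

Round 1 (k=19): L=48 R=126
Round 2 (k=40): L=126 R=135
Round 3 (k=42): L=135 R=83
Round 4 (k=29): L=83 R=233
Round 5 (k=44): L=233 R=64

Answer: 48,126 126,135 135,83 83,233 233,64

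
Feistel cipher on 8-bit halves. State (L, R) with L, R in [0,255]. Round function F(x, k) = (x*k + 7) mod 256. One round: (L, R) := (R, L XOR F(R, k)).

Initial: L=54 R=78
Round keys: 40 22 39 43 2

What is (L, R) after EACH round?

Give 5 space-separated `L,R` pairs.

Round 1 (k=40): L=78 R=1
Round 2 (k=22): L=1 R=83
Round 3 (k=39): L=83 R=173
Round 4 (k=43): L=173 R=69
Round 5 (k=2): L=69 R=60

Answer: 78,1 1,83 83,173 173,69 69,60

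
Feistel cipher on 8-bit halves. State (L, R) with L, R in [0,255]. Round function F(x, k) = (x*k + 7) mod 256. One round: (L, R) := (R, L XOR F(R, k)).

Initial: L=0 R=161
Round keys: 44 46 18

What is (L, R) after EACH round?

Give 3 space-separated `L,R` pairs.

Answer: 161,179 179,144 144,148

Derivation:
Round 1 (k=44): L=161 R=179
Round 2 (k=46): L=179 R=144
Round 3 (k=18): L=144 R=148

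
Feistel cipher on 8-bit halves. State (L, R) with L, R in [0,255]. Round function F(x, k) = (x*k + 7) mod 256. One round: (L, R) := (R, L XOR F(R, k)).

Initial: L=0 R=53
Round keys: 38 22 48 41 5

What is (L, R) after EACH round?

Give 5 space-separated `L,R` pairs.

Answer: 53,229 229,128 128,226 226,185 185,70

Derivation:
Round 1 (k=38): L=53 R=229
Round 2 (k=22): L=229 R=128
Round 3 (k=48): L=128 R=226
Round 4 (k=41): L=226 R=185
Round 5 (k=5): L=185 R=70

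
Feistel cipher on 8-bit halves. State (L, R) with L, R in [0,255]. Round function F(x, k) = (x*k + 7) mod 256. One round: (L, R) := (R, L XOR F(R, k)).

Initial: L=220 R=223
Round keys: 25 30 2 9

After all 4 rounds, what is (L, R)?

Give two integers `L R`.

Answer: 237 160

Derivation:
Round 1 (k=25): L=223 R=18
Round 2 (k=30): L=18 R=252
Round 3 (k=2): L=252 R=237
Round 4 (k=9): L=237 R=160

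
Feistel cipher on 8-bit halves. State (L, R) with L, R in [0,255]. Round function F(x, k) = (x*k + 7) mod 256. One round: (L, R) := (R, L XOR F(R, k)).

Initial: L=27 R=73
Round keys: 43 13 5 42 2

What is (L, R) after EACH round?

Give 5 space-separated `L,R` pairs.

Answer: 73,81 81,109 109,121 121,140 140,102

Derivation:
Round 1 (k=43): L=73 R=81
Round 2 (k=13): L=81 R=109
Round 3 (k=5): L=109 R=121
Round 4 (k=42): L=121 R=140
Round 5 (k=2): L=140 R=102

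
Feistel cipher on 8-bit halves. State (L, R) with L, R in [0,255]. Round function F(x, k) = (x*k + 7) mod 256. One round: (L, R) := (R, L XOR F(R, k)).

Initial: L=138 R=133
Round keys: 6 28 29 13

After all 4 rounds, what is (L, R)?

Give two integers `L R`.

Round 1 (k=6): L=133 R=175
Round 2 (k=28): L=175 R=174
Round 3 (k=29): L=174 R=18
Round 4 (k=13): L=18 R=95

Answer: 18 95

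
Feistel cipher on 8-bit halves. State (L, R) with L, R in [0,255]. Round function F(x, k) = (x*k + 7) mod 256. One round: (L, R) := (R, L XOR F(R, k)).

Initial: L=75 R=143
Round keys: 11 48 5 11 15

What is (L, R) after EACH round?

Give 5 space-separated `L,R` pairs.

Round 1 (k=11): L=143 R=103
Round 2 (k=48): L=103 R=216
Round 3 (k=5): L=216 R=88
Round 4 (k=11): L=88 R=23
Round 5 (k=15): L=23 R=56

Answer: 143,103 103,216 216,88 88,23 23,56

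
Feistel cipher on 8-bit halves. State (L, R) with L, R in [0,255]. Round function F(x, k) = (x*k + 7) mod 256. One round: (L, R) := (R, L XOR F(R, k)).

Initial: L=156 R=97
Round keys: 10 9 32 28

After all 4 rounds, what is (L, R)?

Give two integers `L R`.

Round 1 (k=10): L=97 R=77
Round 2 (k=9): L=77 R=221
Round 3 (k=32): L=221 R=234
Round 4 (k=28): L=234 R=66

Answer: 234 66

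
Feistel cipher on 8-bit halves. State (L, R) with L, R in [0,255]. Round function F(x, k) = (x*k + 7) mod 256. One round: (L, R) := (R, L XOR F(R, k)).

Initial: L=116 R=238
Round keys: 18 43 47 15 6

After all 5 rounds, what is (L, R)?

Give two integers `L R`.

Answer: 183 91

Derivation:
Round 1 (k=18): L=238 R=183
Round 2 (k=43): L=183 R=42
Round 3 (k=47): L=42 R=10
Round 4 (k=15): L=10 R=183
Round 5 (k=6): L=183 R=91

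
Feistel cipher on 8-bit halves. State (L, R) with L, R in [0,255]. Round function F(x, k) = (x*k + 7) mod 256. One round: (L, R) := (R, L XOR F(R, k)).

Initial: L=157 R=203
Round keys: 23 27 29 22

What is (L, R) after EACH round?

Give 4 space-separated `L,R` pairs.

Answer: 203,217 217,33 33,29 29,164

Derivation:
Round 1 (k=23): L=203 R=217
Round 2 (k=27): L=217 R=33
Round 3 (k=29): L=33 R=29
Round 4 (k=22): L=29 R=164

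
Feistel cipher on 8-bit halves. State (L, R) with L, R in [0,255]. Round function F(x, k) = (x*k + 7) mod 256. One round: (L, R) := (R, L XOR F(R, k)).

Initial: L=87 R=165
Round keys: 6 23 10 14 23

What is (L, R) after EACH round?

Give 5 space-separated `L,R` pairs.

Round 1 (k=6): L=165 R=178
Round 2 (k=23): L=178 R=160
Round 3 (k=10): L=160 R=245
Round 4 (k=14): L=245 R=205
Round 5 (k=23): L=205 R=135

Answer: 165,178 178,160 160,245 245,205 205,135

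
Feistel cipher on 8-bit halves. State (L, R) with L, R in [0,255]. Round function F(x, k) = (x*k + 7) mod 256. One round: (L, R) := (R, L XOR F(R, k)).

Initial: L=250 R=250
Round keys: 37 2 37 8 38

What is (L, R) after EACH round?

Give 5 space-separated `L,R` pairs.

Round 1 (k=37): L=250 R=211
Round 2 (k=2): L=211 R=87
Round 3 (k=37): L=87 R=73
Round 4 (k=8): L=73 R=24
Round 5 (k=38): L=24 R=222

Answer: 250,211 211,87 87,73 73,24 24,222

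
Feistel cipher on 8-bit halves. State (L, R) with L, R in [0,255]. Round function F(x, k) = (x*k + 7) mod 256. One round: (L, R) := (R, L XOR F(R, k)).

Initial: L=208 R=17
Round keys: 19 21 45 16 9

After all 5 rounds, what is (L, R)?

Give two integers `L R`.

Round 1 (k=19): L=17 R=154
Round 2 (k=21): L=154 R=184
Round 3 (k=45): L=184 R=197
Round 4 (k=16): L=197 R=239
Round 5 (k=9): L=239 R=171

Answer: 239 171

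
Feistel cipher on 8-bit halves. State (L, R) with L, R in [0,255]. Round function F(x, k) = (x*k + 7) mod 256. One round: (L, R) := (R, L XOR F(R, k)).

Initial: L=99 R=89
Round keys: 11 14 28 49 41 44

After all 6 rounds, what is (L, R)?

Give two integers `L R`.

Round 1 (k=11): L=89 R=185
Round 2 (k=14): L=185 R=124
Round 3 (k=28): L=124 R=46
Round 4 (k=49): L=46 R=169
Round 5 (k=41): L=169 R=54
Round 6 (k=44): L=54 R=230

Answer: 54 230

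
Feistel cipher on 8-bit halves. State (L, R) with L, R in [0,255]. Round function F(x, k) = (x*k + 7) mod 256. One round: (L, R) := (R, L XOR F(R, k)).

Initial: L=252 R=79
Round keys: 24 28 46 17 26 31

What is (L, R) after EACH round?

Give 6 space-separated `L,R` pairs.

Round 1 (k=24): L=79 R=147
Round 2 (k=28): L=147 R=84
Round 3 (k=46): L=84 R=140
Round 4 (k=17): L=140 R=7
Round 5 (k=26): L=7 R=49
Round 6 (k=31): L=49 R=241

Answer: 79,147 147,84 84,140 140,7 7,49 49,241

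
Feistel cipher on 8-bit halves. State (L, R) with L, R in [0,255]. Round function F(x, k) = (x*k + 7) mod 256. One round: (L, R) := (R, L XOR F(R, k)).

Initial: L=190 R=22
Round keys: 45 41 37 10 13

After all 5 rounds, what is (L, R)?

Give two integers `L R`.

Round 1 (k=45): L=22 R=91
Round 2 (k=41): L=91 R=140
Round 3 (k=37): L=140 R=24
Round 4 (k=10): L=24 R=123
Round 5 (k=13): L=123 R=94

Answer: 123 94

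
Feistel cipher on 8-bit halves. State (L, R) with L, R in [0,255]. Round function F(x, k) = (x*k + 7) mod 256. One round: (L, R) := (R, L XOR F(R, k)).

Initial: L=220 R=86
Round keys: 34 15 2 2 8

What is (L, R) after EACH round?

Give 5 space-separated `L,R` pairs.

Round 1 (k=34): L=86 R=175
Round 2 (k=15): L=175 R=30
Round 3 (k=2): L=30 R=236
Round 4 (k=2): L=236 R=193
Round 5 (k=8): L=193 R=227

Answer: 86,175 175,30 30,236 236,193 193,227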